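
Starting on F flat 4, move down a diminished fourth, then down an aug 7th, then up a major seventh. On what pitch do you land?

Down a diminished fourth from Fb4: C4 (4 semitones down).
Down an augmented seventh from C4: Dbb3 (12 semitones down).
Dbb3 up a major seventh → Cb4 (11 semitones).

C flat 4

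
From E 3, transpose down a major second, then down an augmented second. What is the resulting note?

C flat 3

A major second down from E3 is D3.
An augmented second down from D3 is Cb3.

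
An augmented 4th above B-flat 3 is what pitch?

Counting four letter names up from B lands on E.
An augmented fourth is 6 semitones; 6 semitones up from Bb3 gives E4.

E 4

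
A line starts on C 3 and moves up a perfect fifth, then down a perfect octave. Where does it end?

G 2

A perfect fifth up from C3 is G3.
A perfect octave down from G3 is G2.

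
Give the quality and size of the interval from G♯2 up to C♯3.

perfect fourth

G to C spans four letter names (G-A-B-C), so the interval is some kind of fourth.
The perfect fourth spans 5 semitones, and G#2 to C#3 is exactly 5 semitones — so this is a perfect fourth.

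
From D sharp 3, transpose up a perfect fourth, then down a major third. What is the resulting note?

Up a perfect fourth from D#3: G#3 (5 semitones up).
A major third down from G#3 is E3.

E 3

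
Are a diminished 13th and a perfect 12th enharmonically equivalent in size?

Yes

A diminished thirteenth spans 19 semitones, and a perfect twelfth also spans 19 semitones — they're enharmonic.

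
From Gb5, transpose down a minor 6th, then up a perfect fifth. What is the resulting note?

F5

Down a minor sixth from Gb5: Bb4 (8 semitones down).
Bb4 up a perfect fifth → F5 (7 semitones).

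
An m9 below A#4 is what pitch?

G##3

Two letters down from A (plus an octave) reaches G.
A minor ninth spans 13 semitones, so from A#4 the target pitch is G##3.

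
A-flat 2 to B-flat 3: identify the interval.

M9

A to B spans two letter names (A-B), plus an octave, so the interval is some kind of ninth.
The major ninth spans 14 semitones, and Ab2 to Bb3 is exactly 14 semitones — so this is a major ninth.
(Equivalently, a compound major second: a major second plus an octave.)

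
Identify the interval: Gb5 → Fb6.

G to F spans seven letter names (G-A-B-C-D-E-F) — that makes it a seventh of some quality.
A major seventh would be 11 semitones, but Gb5 to Fb6 is 10 — one semitone narrower, making it a minor seventh.

m7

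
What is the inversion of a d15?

augmented 1st

First reduce the compound diminished fifteenth to its simple form, a diminished octave.
Interval numbers invert to sum to nine: 8 + 1 = 9, so an octave inverts to a unison.
And diminished becomes augmented under inversion, so we get an augmented unison.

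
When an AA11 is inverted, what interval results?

dd5

First reduce the compound doubly augmented eleventh to its simple form, a doubly augmented fourth.
Interval numbers invert to sum to nine: 4 + 5 = 9, so a fourth inverts to a fifth.
The quality also flips — doubly augmented becomes doubly diminished — giving a doubly diminished fifth.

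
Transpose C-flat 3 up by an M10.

E-flat 4

Three letters up from C (plus an octave) reaches E.
A major tenth spans 16 semitones, so from Cb3 the target pitch is Eb4.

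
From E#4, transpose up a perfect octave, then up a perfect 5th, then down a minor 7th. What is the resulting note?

C##5

Up a perfect octave from E#4: E#5 (12 semitones up).
A perfect fifth up from E#5 is B#5.
Down a minor seventh from B#5: C##5 (10 semitones down).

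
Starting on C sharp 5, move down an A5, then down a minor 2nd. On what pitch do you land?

Down an augmented fifth from C#5: F4 (8 semitones down).
Down a minor second from F4: E4 (1 semitone down).

E 4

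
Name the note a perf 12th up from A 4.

E 6

The twelfth's letter: A up five letter names plus an octave → E.
Moving 19 semitones up from A4 (the size of a perfect twelfth) reaches E6.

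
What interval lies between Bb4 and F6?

B to F spans five letter names (B-C-D-E-F), plus an octave, so the interval is some kind of twelfth.
Bb4 to F6 is 19 semitones, matching the perfect twelfth exactly, so the quality is perfect.
(Equivalently, a compound perfect fifth: a perfect fifth plus an octave.)

perfect 12th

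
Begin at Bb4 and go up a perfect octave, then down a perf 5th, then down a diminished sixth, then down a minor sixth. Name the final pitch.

Bb4 up a perfect octave → Bb5 (12 semitones).
Down a perfect fifth from Bb5: Eb5 (7 semitones down).
A diminished sixth down from Eb5 is G#4.
Down a minor sixth from G#4: B#3 (8 semitones down).

B#3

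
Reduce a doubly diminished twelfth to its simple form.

doubly diminished 5th

Subtracting seven from the interval number removes an octave: 12 − 7 = 5.
That makes a doubly diminished twelfth a compound doubly diminished fifth — an octave plus a doubly diminished fifth.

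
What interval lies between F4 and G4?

F to G spans two letter names (F-G): a second.
Counting semitones, F4→G4 is 2, which is the major second.

major second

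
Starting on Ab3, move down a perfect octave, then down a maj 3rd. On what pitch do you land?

Fb2

Down a perfect octave from Ab3: Ab2 (12 semitones down).
Ab2 down a major third → Fb2 (4 semitones).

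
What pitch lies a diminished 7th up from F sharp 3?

Counting seven letter names up from F lands on E.
A diminished seventh is 9 semitones; 9 semitones up from F#3 gives Eb4.

E flat 4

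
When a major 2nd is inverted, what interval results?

Inverted interval numbers add to nine, so a second pairs with a seventh (2 + 7 = 9).
The quality also flips — major becomes minor — giving a minor seventh.

minor 7th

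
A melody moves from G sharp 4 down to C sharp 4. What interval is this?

Descending from G#4 to C#4 is the same interval as ascending C#4 to G#4.
C to G spans five letter names (C-D-E-F-G), so the interval is some kind of fifth.
C#4 to G#4 is 7 semitones, matching the perfect fifth exactly, so the quality is perfect.

perfect fifth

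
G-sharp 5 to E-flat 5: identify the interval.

Descending from G#5 to Eb5 is the same interval as ascending Eb5 to G#5.
E to G spans three letter names (E-F-G), so the interval is some kind of third.
The major third is 4 semitones; here we have 5, one semitone wider: augmented.

augmented third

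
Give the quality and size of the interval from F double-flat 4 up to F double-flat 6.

F to F is the same letter name, plus 2 octaves — that makes it a fifteenth of some quality.
Counting semitones, Fbb4→Fbb6 is 24, which is the perfect fifteenth.
(Equivalently, a compound perfect octave: a perfect octave plus an octave.)

perfect fifteenth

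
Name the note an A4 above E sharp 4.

The fourth takes the letter from E up to A.
An augmented fourth is 6 semitones; 6 semitones up from E#4 gives A##4.

A double-sharp 4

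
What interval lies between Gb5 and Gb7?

perfect 15th

G to G is the same letter name, plus 2 octaves, so the interval is some kind of fifteenth.
The perfect fifteenth spans 24 semitones, and Gb5 to Gb7 is exactly 24 semitones — so this is a perfect fifteenth.
(Equivalently, a compound perfect octave: a perfect octave plus an octave.)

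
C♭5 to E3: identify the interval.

d13

Descending from Cb5 to E3 is the same interval as ascending E3 to Cb5.
E to C spans six letter names (E-F-G-A-B-C), plus an octave — that makes it a thirteenth of some quality.
E3 to Cb5 spans 19 semitones — two semitones narrower than the major thirteenth (21) — giving a diminished thirteenth.
(Equivalently, a compound diminished sixth: a diminished sixth plus an octave.)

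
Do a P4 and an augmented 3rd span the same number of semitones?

Yes

Both span 5 semitones: a perfect fourth and an augmented third are the same chromatic distance.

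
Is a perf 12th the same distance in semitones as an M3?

A perfect twelfth spans 19 semitones; a major third spans 4 semitones. They differ by 15.

No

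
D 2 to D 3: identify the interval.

perfect octave

D to D is the same letter name, plus an octave, so the interval is some kind of octave.
D2 to D3 is 12 semitones, matching the perfect octave exactly, so the quality is perfect.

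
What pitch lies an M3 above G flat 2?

The third takes the letter from G up to B.
A major third spans 4 semitones, so from Gb2 the target pitch is Bb2.

B flat 2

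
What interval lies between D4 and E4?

D to E spans two letter names (D-E): a second.
Counting semitones, D4→E4 is 2, which is the major second.

major second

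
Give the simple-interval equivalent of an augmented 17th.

A3

Take out 2 octaves (14 from the number): 17 − 14 = 3.
Quality carries through unchanged, so the simple form is an augmented third.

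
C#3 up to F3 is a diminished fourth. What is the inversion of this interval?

augmented 5th

Inverted interval numbers add to nine, so a fourth pairs with a fifth (4 + 5 = 9).
Quality inverts too: diminished becomes augmented. That makes the inversion an augmented fifth.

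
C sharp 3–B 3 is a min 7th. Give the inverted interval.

Interval numbers invert to sum to nine: 7 + 2 = 9, so a seventh inverts to a second.
Quality inverts too: minor becomes major. That makes the inversion a major second.

major second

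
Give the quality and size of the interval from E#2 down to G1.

Descending from E#2 to G1 is the same interval as ascending G1 to E#2.
G to E spans six letter names (G-A-B-C-D-E), so the interval is some kind of sixth.
G1 to E#2 spans 10 semitones — one semitone wider than the major sixth (9) — giving an augmented sixth.

augmented sixth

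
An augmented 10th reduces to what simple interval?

A3

Each octave removed subtracts seven from the number: 10 − 7 = 3.
That makes an augmented tenth a compound augmented third — an octave plus an augmented third.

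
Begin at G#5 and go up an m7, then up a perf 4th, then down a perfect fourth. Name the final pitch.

Up a minor seventh from G#5: F#6 (10 semitones up).
A perfect fourth up from F#6 is B6.
B6 down a perfect fourth → F#6 (5 semitones).

F#6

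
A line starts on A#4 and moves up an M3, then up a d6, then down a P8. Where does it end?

A4

A#4 up a major third → C##5 (4 semitones).
Up a diminished sixth from C##5: A5 (7 semitones up).
A5 down a perfect octave → A4 (12 semitones).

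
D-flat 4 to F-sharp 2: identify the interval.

Descending from Db4 to F#2 is the same interval as ascending F#2 to Db4.
F to D spans six letter names (F-G-A-B-C-D), plus an octave: a thirteenth.
The major thirteenth is 21 semitones; here we have 19, two semitones narrower: diminished.
(Equivalently, a compound diminished sixth: a diminished sixth plus an octave.)

diminished thirteenth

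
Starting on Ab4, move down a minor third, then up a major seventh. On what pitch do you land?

E5

Ab4 down a minor third → F4 (3 semitones).
A major seventh up from F4 is E5.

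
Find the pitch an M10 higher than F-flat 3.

Three letters up from F (plus an octave) reaches A.
A major tenth spans 16 semitones, so from Fb3 the target pitch is Ab4.

A-flat 4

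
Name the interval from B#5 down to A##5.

Descending from B#5 to A##5 is the same interval as ascending A##5 to B#5.
A to B spans two letter names (A-B), so the interval is some kind of second.
At 1 semitone, A##5→B#5 falls one short of a major second: minor.

minor second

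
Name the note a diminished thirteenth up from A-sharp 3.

The thirteenth's letter: A up six letter names plus an octave → F.
Moving 19 semitones up from A#3 (the size of a diminished thirteenth) reaches F5.

F 5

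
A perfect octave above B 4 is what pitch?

B 5

An octave keeps the letter name B, an octave up from B.
Moving 12 semitones up from B4 (the size of a perfect octave) reaches B5.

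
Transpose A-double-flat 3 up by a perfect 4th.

Counting four letter names up from A lands on D.
Moving 5 semitones up from Abb3 (the size of a perfect fourth) reaches Dbb4.

D-double-flat 4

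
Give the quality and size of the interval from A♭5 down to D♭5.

perfect fifth

Descending from Ab5 to Db5 is the same interval as ascending Db5 to Ab5.
D to A spans five letter names (D-E-F-G-A), so the interval is some kind of fifth.
Db5 to Ab5 is 7 semitones, matching the perfect fifth exactly, so the quality is perfect.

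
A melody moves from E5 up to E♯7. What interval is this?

E to E is the same letter name, plus 2 octaves, so the interval is some kind of fifteenth.
E5 to E#7 spans 25 semitones — one semitone wider than the perfect fifteenth (24) — giving an augmented fifteenth.
(Equivalently, a compound augmented octave: an augmented octave plus an octave.)

augmented fifteenth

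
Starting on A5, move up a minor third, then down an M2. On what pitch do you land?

Up a minor third from A5: C6 (3 semitones up).
C6 down a major second → Bb5 (2 semitones).

Bb5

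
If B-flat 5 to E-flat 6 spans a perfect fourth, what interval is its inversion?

Interval numbers invert to sum to nine: 4 + 5 = 9, so a fourth inverts to a fifth.
The quality also flips — perfect stays perfect — giving a perfect fifth.

P5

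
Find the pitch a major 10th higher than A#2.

C##4

The tenth's letter: A up three letter names plus an octave → C.
Moving 16 semitones up from A#2 (the size of a major tenth) reaches C##4.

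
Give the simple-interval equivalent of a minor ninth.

Each octave removed subtracts seven from the number: 9 − 7 = 2.
So a minor ninth is an octave plus a minor second. The quality is unchanged.

minor 2nd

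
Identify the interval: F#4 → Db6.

F to D spans six letter names (F-G-A-B-C-D), plus an octave: a thirteenth.
A major thirteenth would be 21 semitones; F#4 to Db6 is 19, two semitones narrower, so the interval is diminished.
(Equivalently, a compound diminished sixth: a diminished sixth plus an octave.)

diminished 13th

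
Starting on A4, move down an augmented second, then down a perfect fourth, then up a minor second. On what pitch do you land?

Ebb4

An augmented second down from A4 is Gb4.
Down a perfect fourth from Gb4: Db4 (5 semitones down).
Up a minor second from Db4: Ebb4 (1 semitone up).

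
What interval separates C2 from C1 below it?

perfect octave

Descending from C2 to C1 is the same interval as ascending C1 to C2.
C to C is the same letter name, plus an octave, so the interval is some kind of octave.
Counting semitones, C1→C2 is 12, which is the perfect octave.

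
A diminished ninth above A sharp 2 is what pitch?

Two letters up from A (plus an octave) reaches B.
A diminished ninth spans 12 semitones, so from A#2 the target pitch is Bb3.

B flat 3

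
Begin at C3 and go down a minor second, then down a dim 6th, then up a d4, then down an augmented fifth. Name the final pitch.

C2

Down a minor second from C3: B2 (1 semitone down).
A diminished sixth down from B2 is D##2.
D##2 up a diminished fourth → G#2 (4 semitones).
An augmented fifth down from G#2 is C2.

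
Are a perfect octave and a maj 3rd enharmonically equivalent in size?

No

12 semitones (perfect octave) vs 4 semitones (major third): not equal.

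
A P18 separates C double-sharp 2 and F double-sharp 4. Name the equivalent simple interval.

Each octave removed subtracts seven from the number: 18 − 14 = 4.
So a perfect eighteenth is 2 octaves plus a perfect fourth. The quality is unchanged.

perfect fourth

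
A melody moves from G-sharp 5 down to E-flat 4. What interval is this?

Descending from G#5 to Eb4 is the same interval as ascending Eb4 to G#5.
E to G spans three letter names (E-F-G), plus an octave, so the interval is some kind of tenth.
Eb4 to G#5 spans 17 semitones — one semitone wider than the major tenth (16) — giving an augmented tenth.
(Equivalently, a compound augmented third: an augmented third plus an octave.)

augmented tenth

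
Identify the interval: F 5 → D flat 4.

Descending from F5 to Db4 is the same interval as ascending Db4 to F5.
D to F spans three letter names (D-E-F), plus an octave — that makes it a tenth of some quality.
Db4 to F5 is 16 semitones, matching the major tenth exactly, so the quality is major.
(Equivalently, a compound major third: a major third plus an octave.)

major tenth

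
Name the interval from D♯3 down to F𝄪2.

Descending from D#3 to F##2 is the same interval as ascending F##2 to D#3.
F to D spans six letter names (F-G-A-B-C-D), so the interval is some kind of sixth.
F##2 to D#3 is 8 semitones, a half step short of the major sixth (9), so this is minor.

minor sixth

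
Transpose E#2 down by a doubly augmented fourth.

Four letter names down from E: B.
A doubly augmented fourth is 7 semitones; 7 semitones down from E#2 gives Bb1.

Bb1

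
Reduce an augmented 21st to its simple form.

Each octave removed subtracts seven from the number: 21 − 14 = 7.
Quality carries through unchanged, so the simple form is an augmented seventh.

A7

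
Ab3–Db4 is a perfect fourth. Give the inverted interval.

perfect fifth

The rule of nine gives the new number: 9 − 4 = 5, so a fourth becomes a fifth.
Quality inverts too: perfect stays perfect. That makes the inversion a perfect fifth.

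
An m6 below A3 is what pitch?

C#3

The sixth takes the letter from A down to C.
Moving 8 semitones down from A3 (the size of a minor sixth) reaches C#3.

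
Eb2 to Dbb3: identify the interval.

E to D spans seven letter names (E-F-G-A-B-C-D): a seventh.
A major seventh would be 11 semitones; Eb2 to Dbb3 is 9, two semitones narrower, so the interval is diminished.

diminished seventh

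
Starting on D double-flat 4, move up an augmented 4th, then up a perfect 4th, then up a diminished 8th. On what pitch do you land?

C double-flat 6

An augmented fourth up from Dbb4 is Gb4.
A perfect fourth up from Gb4 is Cb5.
A diminished octave up from Cb5 is Cbb6.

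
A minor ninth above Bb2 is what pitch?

Cb4

Counting two letter names plus an octave up from B lands on C.
Moving 13 semitones up from Bb2 (the size of a minor ninth) reaches Cb4.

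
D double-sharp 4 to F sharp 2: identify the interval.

augmented thirteenth

Descending from D##4 to F#2 is the same interval as ascending F#2 to D##4.
F to D spans six letter names (F-G-A-B-C-D), plus an octave: a thirteenth.
A major thirteenth would be 21 semitones; F#2 to D##4 is 22, one semitone wider, so the interval is augmented.
(Equivalently, a compound augmented sixth: an augmented sixth plus an octave.)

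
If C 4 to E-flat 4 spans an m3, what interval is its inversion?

The rule of nine gives the new number: 9 − 3 = 6, so a third becomes a sixth.
The quality also flips — minor becomes major — giving a major sixth.

M6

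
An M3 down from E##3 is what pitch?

C##3

The third takes the letter from E down to C.
Moving 4 semitones down from E##3 (the size of a major third) reaches C##3.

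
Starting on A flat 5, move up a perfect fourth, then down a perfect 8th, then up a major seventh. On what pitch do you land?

A perfect fourth up from Ab5 is Db6.
Down a perfect octave from Db6: Db5 (12 semitones down).
Up a major seventh from Db5: C6 (11 semitones up).

C 6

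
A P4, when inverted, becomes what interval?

Inverted interval numbers add to nine, so a fourth pairs with a fifth (4 + 5 = 9).
Quality inverts too: perfect stays perfect. That makes the inversion a perfect fifth.

perfect fifth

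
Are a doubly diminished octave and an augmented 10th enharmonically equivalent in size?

No

A doubly diminished octave is 10 semitones but an augmented tenth is 17 semitones — different sizes.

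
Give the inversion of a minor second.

Inverted interval numbers add to nine, so a second pairs with a seventh (2 + 7 = 9).
The quality also flips — minor becomes major — giving a major seventh.

major seventh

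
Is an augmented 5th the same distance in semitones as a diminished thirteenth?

No

An augmented fifth is 8 semitones but a diminished thirteenth is 19 semitones — different sizes.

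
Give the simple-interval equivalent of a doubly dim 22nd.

doubly diminished 8th

Take out 2 octaves (14 from the number): 22 − 14 = 8.
So a doubly diminished twenty-second is 2 octaves plus a doubly diminished octave. The quality is unchanged.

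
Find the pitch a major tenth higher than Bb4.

The tenth's letter: B up three letter names plus an octave → D.
Moving 16 semitones up from Bb4 (the size of a major tenth) reaches D6.

D6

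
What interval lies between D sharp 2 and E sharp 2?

D to E spans two letter names (D-E) — that makes it a second of some quality.
D#2 to E#2 is 2 semitones, matching the major second exactly, so the quality is major.

major second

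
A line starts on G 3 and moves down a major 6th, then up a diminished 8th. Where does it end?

B double-flat 3

G3 down a major sixth → Bb2 (9 semitones).
Bb2 up a diminished octave → Bbb3 (11 semitones).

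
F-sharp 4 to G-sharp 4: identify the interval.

M2

F to G spans two letter names (F-G): a second.
F#4 to G#4 is 2 semitones, matching the major second exactly, so the quality is major.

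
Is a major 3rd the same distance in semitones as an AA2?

A major third = 4 semitones = a doubly augmented second; enharmonically equal.

Yes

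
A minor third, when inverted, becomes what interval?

major 6th

The rule of nine gives the new number: 9 − 3 = 6, so a third becomes a sixth.
The quality also flips — minor becomes major — giving a major sixth.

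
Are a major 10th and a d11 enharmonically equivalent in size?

A major tenth = 16 semitones = a diminished eleventh; enharmonically equal.

Yes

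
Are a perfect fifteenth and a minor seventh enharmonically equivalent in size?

A perfect fifteenth spans 24 semitones; a minor seventh spans 10 semitones. They differ by 14.

No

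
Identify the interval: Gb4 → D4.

diminished fourth

Descending from Gb4 to D4 is the same interval as ascending D4 to Gb4.
D to G spans four letter names (D-E-F-G), so the interval is some kind of fourth.
D4 to Gb4 spans 4 semitones — one semitone narrower than the perfect fourth (5) — giving a diminished fourth.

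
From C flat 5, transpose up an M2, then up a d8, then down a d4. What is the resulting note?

Cb5 up a major second → Db5 (2 semitones).
Db5 up a diminished octave → Dbb6 (11 semitones).
Dbb6 down a diminished fourth → Ab5 (4 semitones).

A flat 5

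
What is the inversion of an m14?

major second

First reduce the compound minor fourteenth to its simple form, a minor seventh.
The rule of nine gives the new number: 9 − 7 = 2, so a seventh becomes a second.
And minor becomes major under inversion, so we get a major second.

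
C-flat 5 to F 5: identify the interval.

augmented 4th

C to F spans four letter names (C-D-E-F): a fourth.
A perfect fourth would be 5 semitones; Cb5 to F5 is 6, one semitone wider, so the interval is augmented.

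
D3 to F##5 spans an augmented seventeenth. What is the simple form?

Take out 2 octaves (14 from the number): 17 − 14 = 3.
That makes an augmented seventeenth a compound augmented third — 2 octaves plus an augmented third.

A3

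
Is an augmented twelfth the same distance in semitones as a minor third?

An augmented twelfth is 20 semitones but a minor third is 3 semitones — different sizes.

No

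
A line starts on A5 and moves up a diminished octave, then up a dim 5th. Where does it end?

A5 up a diminished octave → Ab6 (11 semitones).
Up a diminished fifth from Ab6: Ebb7 (6 semitones up).

Ebb7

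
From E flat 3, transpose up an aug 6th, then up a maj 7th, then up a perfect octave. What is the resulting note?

Up an augmented sixth from Eb3: C#4 (10 semitones up).
C#4 up a major seventh → B#4 (11 semitones).
Up a perfect octave from B#4: B#5 (12 semitones up).

B sharp 5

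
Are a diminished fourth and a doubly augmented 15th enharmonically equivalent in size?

No

A diminished fourth spans 4 semitones; a doubly augmented fifteenth spans 26 semitones. They differ by 22.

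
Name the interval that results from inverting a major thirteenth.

First reduce the compound major thirteenth to its simple form, a major sixth.
The rule of nine gives the new number: 9 − 6 = 3, so a sixth becomes a third.
And major becomes minor under inversion, so we get a minor third.

minor third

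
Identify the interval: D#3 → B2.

Descending from D#3 to B2 is the same interval as ascending B2 to D#3.
B to D spans three letter names (B-C-D): a third.
Counting semitones, B2→D#3 is 4, which is the major third.

M3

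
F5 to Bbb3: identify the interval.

A12

Descending from F5 to Bbb3 is the same interval as ascending Bbb3 to F5.
B to F spans five letter names (B-C-D-E-F), plus an octave — that makes it a twelfth of some quality.
A perfect twelfth would be 19 semitones; Bbb3 to F5 is 20, one semitone wider, so the interval is augmented.
(Equivalently, a compound augmented fifth: an augmented fifth plus an octave.)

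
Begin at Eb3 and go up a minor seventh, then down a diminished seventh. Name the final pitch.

Eb3 up a minor seventh → Db4 (10 semitones).
A diminished seventh down from Db4 is E3.

E3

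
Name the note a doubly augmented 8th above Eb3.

An octave keeps the letter name E, an octave up from E.
A doubly augmented octave spans 14 semitones, so from Eb3 the target pitch is E#4.

E#4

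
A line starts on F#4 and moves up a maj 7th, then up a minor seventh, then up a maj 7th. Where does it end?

C##7

A major seventh up from F#4 is E#5.
A minor seventh up from E#5 is D#6.
Up a major seventh from D#6: C##7 (11 semitones up).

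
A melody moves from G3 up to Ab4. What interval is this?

minor ninth

G to A spans two letter names (G-A), plus an octave: a ninth.
A major ninth would be 14 semitones, but G3 to Ab4 is 13 — one semitone narrower, making it a minor ninth.
(Equivalently, a compound minor second: a minor second plus an octave.)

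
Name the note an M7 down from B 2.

Counting seven letter names down from B lands on C.
A major seventh is 11 semitones; 11 semitones down from B2 gives C2.

C 2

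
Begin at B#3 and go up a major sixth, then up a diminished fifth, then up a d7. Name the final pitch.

Up a major sixth from B#3: G##4 (9 semitones up).
Up a diminished fifth from G##4: D#5 (6 semitones up).
D#5 up a diminished seventh → C6 (9 semitones).

C6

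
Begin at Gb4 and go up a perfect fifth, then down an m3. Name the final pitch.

Up a perfect fifth from Gb4: Db5 (7 semitones up).
Down a minor third from Db5: Bb4 (3 semitones down).

Bb4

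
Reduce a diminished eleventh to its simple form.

Subtracting seven from the interval number removes an octave: 11 − 7 = 4.
That makes a diminished eleventh a compound diminished fourth — an octave plus a diminished fourth.

diminished fourth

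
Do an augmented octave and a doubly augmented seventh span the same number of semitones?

An augmented octave spans 13 semitones, and a doubly augmented seventh also spans 13 semitones — they're enharmonic.

Yes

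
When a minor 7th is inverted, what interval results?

major second

Inverted interval numbers add to nine, so a seventh pairs with a second (7 + 2 = 9).
Quality inverts too: minor becomes major. That makes the inversion a major second.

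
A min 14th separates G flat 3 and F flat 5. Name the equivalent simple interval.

Subtracting seven from the interval number removes an octave: 14 − 7 = 7.
That makes a minor fourteenth a compound minor seventh — an octave plus a minor seventh.

minor 7th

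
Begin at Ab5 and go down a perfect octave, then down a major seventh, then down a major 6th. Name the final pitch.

A perfect octave down from Ab5 is Ab4.
A major seventh down from Ab4 is Bbb3.
A major sixth down from Bbb3 is Dbb3.

Dbb3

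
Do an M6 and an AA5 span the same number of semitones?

Both span 9 semitones: a major sixth and a doubly augmented fifth are the same chromatic distance.

Yes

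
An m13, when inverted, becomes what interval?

First reduce the compound minor thirteenth to its simple form, a minor sixth.
Interval numbers invert to sum to nine: 6 + 3 = 9, so a sixth inverts to a third.
Quality inverts too: minor becomes major. That makes the inversion a major third.

M3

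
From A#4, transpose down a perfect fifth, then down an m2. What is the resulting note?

C##4

A perfect fifth down from A#4 is D#4.
A minor second down from D#4 is C##4.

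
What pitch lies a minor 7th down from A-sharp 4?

B-sharp 3

Counting seven letter names down from A lands on B.
A minor seventh spans 10 semitones, so from A#4 the target pitch is B#3.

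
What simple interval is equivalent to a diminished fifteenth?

Take out an octave (7 from the number): 15 − 7 = 8.
That makes a diminished fifteenth a compound diminished octave — an octave plus a diminished octave.

diminished octave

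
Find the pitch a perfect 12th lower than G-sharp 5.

C-sharp 4

Five letters down from G (plus an octave) reaches C.
Moving 19 semitones down from G#5 (the size of a perfect twelfth) reaches C#4.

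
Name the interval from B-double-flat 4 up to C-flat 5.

B to C spans two letter names (B-C) — that makes it a second of some quality.
The major second spans 2 semitones, and Bbb4 to Cb5 is exactly 2 semitones — so this is a major second.

major second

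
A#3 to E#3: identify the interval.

Descending from A#3 to E#3 is the same interval as ascending E#3 to A#3.
E to A spans four letter names (E-F-G-A), so the interval is some kind of fourth.
E#3 to A#3 is 5 semitones, matching the perfect fourth exactly, so the quality is perfect.

P4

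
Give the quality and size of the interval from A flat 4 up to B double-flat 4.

minor second

A to B spans two letter names (A-B) — that makes it a second of some quality.
At 1 semitone, Ab4→Bbb4 falls one short of a major second: minor.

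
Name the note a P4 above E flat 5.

Four letter names up from E: A.
Moving 5 semitones up from Eb5 (the size of a perfect fourth) reaches Ab5.

A flat 5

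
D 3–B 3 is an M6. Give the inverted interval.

The rule of nine gives the new number: 9 − 6 = 3, so a sixth becomes a third.
And major becomes minor under inversion, so we get a minor third.

minor third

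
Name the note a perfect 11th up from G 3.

The eleventh's letter: G up four letter names plus an octave → C.
A perfect eleventh is 17 semitones; 17 semitones up from G3 gives C5.

C 5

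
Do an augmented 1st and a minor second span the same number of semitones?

An augmented unison = 1 semitone = a minor second; enharmonically equal.

Yes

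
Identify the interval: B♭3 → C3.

Descending from Bb3 to C3 is the same interval as ascending C3 to Bb3.
C to B spans seven letter names (C-D-E-F-G-A-B): a seventh.
At 10 semitones, C3→Bb3 falls one short of a major seventh: minor.

minor 7th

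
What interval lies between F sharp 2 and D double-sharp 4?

augmented 13th

F to D spans six letter names (F-G-A-B-C-D), plus an octave: a thirteenth.
A major thirteenth would be 21 semitones; F#2 to D##4 is 22, one semitone wider, so the interval is augmented.
(Equivalently, a compound augmented sixth: an augmented sixth plus an octave.)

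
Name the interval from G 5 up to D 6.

G to D spans five letter names (G-A-B-C-D) — that makes it a fifth of some quality.
Counting semitones, G5→D6 is 7, which is the perfect fifth.

perfect fifth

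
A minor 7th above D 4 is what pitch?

The seventh takes the letter from D up to C.
A minor seventh spans 10 semitones, so from D4 the target pitch is C5.

C 5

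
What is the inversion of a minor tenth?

major sixth

First reduce the compound minor tenth to its simple form, a minor third.
Interval numbers invert to sum to nine: 3 + 6 = 9, so a third inverts to a sixth.
And minor becomes major under inversion, so we get a major sixth.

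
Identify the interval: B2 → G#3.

B to G spans six letter names (B-C-D-E-F-G), so the interval is some kind of sixth.
B2 to G#3 is 9 semitones, matching the major sixth exactly, so the quality is major.

major 6th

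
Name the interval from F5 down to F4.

Descending from F5 to F4 is the same interval as ascending F4 to F5.
F to F is the same letter name, plus an octave — that makes it an octave of some quality.
The perfect octave spans 12 semitones, and F4 to F5 is exactly 12 semitones — so this is a perfect octave.

P8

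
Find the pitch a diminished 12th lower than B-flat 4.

The twelfth's letter: B down five letter names plus an octave → E.
A diminished twelfth is 18 semitones; 18 semitones down from Bb4 gives E3.

E 3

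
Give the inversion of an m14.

First reduce the compound minor fourteenth to its simple form, a minor seventh.
The rule of nine gives the new number: 9 − 7 = 2, so a seventh becomes a second.
And minor becomes major under inversion, so we get a major second.

M2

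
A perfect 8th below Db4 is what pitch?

For an octave the letter name doesn't change: still D, an octave down.
A perfect octave is 12 semitones; 12 semitones down from Db4 gives Db3.

Db3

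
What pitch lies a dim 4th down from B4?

Four letter names down from B: F.
Moving 4 semitones down from B4 (the size of a diminished fourth) reaches F##4.

F##4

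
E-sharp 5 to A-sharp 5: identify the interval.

E to A spans four letter names (E-F-G-A) — that makes it a fourth of some quality.
E#5 to A#5 is 5 semitones, matching the perfect fourth exactly, so the quality is perfect.

perfect fourth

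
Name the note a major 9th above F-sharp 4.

Two letters up from F (plus an octave) reaches G.
A major ninth spans 14 semitones, so from F#4 the target pitch is G#5.

G-sharp 5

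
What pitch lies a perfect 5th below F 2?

B-flat 1

Five letter names down from F: B.
A perfect fifth is 7 semitones; 7 semitones down from F2 gives Bb1.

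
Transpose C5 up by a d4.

Fb5

Four letter names up from C: F.
A diminished fourth is 4 semitones; 4 semitones up from C5 gives Fb5.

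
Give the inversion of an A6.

diminished 3rd

Inverted interval numbers add to nine, so a sixth pairs with a third (6 + 3 = 9).
And augmented becomes diminished under inversion, so we get a diminished third.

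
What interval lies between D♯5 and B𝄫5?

D to B spans six letter names (D-E-F-G-A-B): a sixth.
D#5 to Bbb5 spans 6 semitones — three semitones narrower than the major sixth (9) — giving a doubly diminished sixth.

doubly diminished sixth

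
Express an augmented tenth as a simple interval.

Each octave removed subtracts seven from the number: 10 − 7 = 3.
That makes an augmented tenth a compound augmented third — an octave plus an augmented third.

augmented third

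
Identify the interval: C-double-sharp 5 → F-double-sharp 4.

Descending from C##5 to F##4 is the same interval as ascending F##4 to C##5.
F to C spans five letter names (F-G-A-B-C) — that makes it a fifth of some quality.
The perfect fifth spans 7 semitones, and F##4 to C##5 is exactly 7 semitones — so this is a perfect fifth.

perfect fifth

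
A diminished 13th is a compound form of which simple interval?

d6

Take out an octave (7 from the number): 13 − 7 = 6.
So a diminished thirteenth is an octave plus a diminished sixth. The quality is unchanged.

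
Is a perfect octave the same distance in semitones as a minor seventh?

No

12 semitones (perfect octave) vs 10 semitones (minor seventh): not equal.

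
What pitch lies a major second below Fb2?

The second takes the letter from F down to E.
A major second is 2 semitones; 2 semitones down from Fb2 gives Ebb2.

Ebb2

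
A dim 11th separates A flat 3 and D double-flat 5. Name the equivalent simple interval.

Subtracting seven from the interval number removes an octave: 11 − 7 = 4.
Quality carries through unchanged, so the simple form is a diminished fourth.

diminished fourth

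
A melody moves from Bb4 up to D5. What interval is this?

B to D spans three letter names (B-C-D) — that makes it a third of some quality.
Counting semitones, Bb4→D5 is 4, which is the major third.

major third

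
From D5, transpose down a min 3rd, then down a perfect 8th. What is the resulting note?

Down a minor third from D5: B4 (3 semitones down).
Down a perfect octave from B4: B3 (12 semitones down).

B3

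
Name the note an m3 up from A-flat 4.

C-flat 5

The third takes the letter from A up to C.
A minor third is 3 semitones; 3 semitones up from Ab4 gives Cb5.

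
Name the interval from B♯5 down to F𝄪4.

Descending from B#5 to F##4 is the same interval as ascending F##4 to B#5.
F to B spans four letter names (F-G-A-B), plus an octave: an eleventh.
F##4 to B#5 is 17 semitones, matching the perfect eleventh exactly, so the quality is perfect.
(Equivalently, a compound perfect fourth: a perfect fourth plus an octave.)

perfect 11th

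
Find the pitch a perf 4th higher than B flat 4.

The fourth takes the letter from B up to E.
Moving 5 semitones up from Bb4 (the size of a perfect fourth) reaches Eb5.

E flat 5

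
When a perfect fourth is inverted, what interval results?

The rule of nine gives the new number: 9 − 4 = 5, so a fourth becomes a fifth.
The quality also flips — perfect stays perfect — giving a perfect fifth.

P5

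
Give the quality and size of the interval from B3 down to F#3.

P4

Descending from B3 to F#3 is the same interval as ascending F#3 to B3.
F to B spans four letter names (F-G-A-B): a fourth.
The perfect fourth spans 5 semitones, and F#3 to B3 is exactly 5 semitones — so this is a perfect fourth.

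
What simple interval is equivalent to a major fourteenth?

Each octave removed subtracts seven from the number: 14 − 7 = 7.
So a major fourteenth is an octave plus a major seventh. The quality is unchanged.

major 7th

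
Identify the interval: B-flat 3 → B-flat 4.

perfect 8th

B to B is the same letter name, plus an octave: an octave.
The perfect octave spans 12 semitones, and Bb3 to Bb4 is exactly 12 semitones — so this is a perfect octave.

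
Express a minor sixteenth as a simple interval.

m2

Take out 2 octaves (14 from the number): 16 − 14 = 2.
Quality carries through unchanged, so the simple form is a minor second.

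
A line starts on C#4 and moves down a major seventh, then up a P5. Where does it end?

A major seventh down from C#4 is D3.
A perfect fifth up from D3 is A3.

A3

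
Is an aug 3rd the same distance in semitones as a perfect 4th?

An augmented third = 5 semitones = a perfect fourth; enharmonically equal.

Yes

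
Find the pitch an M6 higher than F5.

The sixth takes the letter from F up to D.
A major sixth spans 9 semitones, so from F5 the target pitch is D6.

D6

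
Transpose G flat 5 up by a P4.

C flat 6

The fourth takes the letter from G up to C.
A perfect fourth is 5 semitones; 5 semitones up from Gb5 gives Cb6.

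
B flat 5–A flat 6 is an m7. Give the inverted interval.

Inverted interval numbers add to nine, so a seventh pairs with a second (7 + 2 = 9).
The quality also flips — minor becomes major — giving a major second.

major second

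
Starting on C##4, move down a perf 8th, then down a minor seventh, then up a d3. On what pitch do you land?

C##4 down a perfect octave → C##3 (12 semitones).
A minor seventh down from C##3 is D##2.
D##2 up a diminished third → F#2 (2 semitones).

F#2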